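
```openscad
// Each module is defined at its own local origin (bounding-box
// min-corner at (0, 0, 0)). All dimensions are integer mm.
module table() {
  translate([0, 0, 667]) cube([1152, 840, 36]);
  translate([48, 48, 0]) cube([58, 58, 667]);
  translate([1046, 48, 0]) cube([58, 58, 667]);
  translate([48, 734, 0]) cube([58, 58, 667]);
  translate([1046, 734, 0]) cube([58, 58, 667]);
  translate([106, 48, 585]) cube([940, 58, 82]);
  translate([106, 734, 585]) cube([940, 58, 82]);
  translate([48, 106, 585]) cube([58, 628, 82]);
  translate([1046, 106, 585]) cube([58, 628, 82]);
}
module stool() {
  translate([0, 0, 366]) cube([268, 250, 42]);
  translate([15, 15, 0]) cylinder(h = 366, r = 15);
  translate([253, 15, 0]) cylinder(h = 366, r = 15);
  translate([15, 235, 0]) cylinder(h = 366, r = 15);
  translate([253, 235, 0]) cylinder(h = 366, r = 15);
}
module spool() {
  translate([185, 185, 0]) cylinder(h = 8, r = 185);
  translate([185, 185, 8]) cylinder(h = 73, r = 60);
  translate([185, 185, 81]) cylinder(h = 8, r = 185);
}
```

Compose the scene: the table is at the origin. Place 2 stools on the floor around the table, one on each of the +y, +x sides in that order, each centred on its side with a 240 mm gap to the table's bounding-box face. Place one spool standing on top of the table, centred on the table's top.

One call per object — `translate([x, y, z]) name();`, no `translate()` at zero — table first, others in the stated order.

table();
translate([442, 1080, 0]) stool();
translate([1392, 295, 0]) stool();
translate([391, 235, 703]) spool();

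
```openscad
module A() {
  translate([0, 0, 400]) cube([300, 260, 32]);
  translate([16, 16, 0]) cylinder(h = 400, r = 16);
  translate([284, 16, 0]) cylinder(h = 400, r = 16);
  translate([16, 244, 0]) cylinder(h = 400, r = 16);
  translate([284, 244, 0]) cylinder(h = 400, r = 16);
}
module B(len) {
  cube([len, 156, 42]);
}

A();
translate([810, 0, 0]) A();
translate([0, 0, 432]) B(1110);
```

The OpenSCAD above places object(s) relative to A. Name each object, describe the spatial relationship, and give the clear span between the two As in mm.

A is a stool. B is a beam. A beam spans the tops of two stools. The clear span between the two stools is 510 mm.

Second stool starts at x = 810; first ends at x = 300; clear span = 810 − 300 = 510 mm.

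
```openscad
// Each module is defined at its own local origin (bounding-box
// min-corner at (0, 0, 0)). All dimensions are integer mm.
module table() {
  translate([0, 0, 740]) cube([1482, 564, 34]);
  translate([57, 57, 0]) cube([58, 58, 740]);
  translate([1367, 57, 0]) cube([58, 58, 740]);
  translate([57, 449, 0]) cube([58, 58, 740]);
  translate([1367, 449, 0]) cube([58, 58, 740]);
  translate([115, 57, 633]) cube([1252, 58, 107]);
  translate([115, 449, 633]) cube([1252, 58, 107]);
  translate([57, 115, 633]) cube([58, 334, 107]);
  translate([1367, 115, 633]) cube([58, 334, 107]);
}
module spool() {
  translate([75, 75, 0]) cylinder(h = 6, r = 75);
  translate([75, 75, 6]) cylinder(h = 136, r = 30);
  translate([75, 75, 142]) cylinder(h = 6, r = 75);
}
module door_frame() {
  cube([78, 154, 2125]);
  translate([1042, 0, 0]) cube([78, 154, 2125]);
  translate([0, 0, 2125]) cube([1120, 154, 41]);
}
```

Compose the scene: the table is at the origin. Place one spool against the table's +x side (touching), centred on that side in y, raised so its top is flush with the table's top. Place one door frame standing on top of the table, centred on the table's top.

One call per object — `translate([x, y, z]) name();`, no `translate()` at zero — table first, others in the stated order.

table();
translate([1482, 207, 626]) spool();
translate([181, 205, 774]) door_frame();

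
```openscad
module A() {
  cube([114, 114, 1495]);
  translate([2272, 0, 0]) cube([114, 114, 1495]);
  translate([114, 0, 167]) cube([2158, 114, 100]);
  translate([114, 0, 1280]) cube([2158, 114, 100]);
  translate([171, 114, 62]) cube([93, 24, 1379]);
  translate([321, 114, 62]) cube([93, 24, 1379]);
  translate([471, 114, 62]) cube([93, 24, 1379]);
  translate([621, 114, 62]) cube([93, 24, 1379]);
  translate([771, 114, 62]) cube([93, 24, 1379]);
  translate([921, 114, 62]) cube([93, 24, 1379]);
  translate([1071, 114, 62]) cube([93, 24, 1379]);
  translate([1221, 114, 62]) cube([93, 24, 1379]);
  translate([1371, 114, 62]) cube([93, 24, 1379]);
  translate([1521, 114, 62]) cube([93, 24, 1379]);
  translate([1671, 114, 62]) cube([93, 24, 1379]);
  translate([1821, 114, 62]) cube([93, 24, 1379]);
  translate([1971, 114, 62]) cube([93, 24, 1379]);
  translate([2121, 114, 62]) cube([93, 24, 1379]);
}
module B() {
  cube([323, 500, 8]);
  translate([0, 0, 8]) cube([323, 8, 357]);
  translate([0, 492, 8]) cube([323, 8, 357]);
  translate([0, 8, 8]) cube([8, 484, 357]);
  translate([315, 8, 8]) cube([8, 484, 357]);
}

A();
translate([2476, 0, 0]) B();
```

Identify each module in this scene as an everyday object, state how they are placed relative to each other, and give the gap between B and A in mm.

A is a fence section. B is an open box. The open box is on the floor beside the fence section on its +x side. The gap between the open box and the fence section is 90 mm.

The open box's nearest face is 90 mm from the fence section's +x face.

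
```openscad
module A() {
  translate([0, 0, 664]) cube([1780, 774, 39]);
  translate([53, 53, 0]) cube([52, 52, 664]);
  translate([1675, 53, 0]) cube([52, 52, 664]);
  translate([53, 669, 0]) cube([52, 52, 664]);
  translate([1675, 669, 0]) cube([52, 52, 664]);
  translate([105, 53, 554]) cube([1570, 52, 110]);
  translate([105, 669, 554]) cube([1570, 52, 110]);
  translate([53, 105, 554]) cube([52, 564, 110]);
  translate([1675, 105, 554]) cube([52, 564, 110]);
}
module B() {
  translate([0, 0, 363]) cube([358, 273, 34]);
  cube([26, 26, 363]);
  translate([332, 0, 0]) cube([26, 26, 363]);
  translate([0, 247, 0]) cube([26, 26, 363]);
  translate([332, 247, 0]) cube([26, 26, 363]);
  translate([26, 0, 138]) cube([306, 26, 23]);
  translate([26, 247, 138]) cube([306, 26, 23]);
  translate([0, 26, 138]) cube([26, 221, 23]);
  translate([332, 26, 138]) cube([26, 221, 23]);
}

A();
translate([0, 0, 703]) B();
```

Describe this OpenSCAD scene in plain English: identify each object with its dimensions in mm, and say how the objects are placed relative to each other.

A is a table with a 1780×774 mm rectangular top, 39 mm thick, top surface at z = 703 mm, supported by four 52×52 mm square legs, each inset 53 mm from the nearest pair of top edges, running from the floor. Four apron rails, 52 mm thick and 110 mm tall, run between adjacent legs with their top edges flush with the underside of the top and their outer faces flush with the legs' outer faces.

B is a four-legged stool. The seat is 358×273 mm, 34 mm thick, top at z = 397 mm. It stands on four square legs, each 26×26 mm in cross-section, from z = 0 to the seat underside, each flush with a corner of the seat. Four stretchers, 26 mm wide and 23 mm tall, connect adjacent legs with their undersides at z = 138 mm, each running between the inner faces of the legs it joins and aligned with the legs' outer faces on the other axis.

The stool is on top of the table.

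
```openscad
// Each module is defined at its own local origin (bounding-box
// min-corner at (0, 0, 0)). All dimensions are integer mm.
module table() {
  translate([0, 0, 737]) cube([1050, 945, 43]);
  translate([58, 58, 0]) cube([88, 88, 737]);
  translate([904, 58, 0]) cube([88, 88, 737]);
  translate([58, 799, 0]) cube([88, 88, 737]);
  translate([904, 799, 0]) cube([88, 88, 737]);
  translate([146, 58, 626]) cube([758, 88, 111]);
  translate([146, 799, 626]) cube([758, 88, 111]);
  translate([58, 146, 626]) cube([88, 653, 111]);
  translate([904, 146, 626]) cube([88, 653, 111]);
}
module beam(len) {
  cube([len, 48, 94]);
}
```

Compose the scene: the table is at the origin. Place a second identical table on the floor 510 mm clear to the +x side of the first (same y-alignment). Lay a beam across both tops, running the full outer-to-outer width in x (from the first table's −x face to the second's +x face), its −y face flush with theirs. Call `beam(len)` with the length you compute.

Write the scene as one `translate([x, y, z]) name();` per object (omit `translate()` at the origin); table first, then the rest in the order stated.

table();
translate([1560, 0, 0]) table();
translate([0, 0, 780]) beam(2610);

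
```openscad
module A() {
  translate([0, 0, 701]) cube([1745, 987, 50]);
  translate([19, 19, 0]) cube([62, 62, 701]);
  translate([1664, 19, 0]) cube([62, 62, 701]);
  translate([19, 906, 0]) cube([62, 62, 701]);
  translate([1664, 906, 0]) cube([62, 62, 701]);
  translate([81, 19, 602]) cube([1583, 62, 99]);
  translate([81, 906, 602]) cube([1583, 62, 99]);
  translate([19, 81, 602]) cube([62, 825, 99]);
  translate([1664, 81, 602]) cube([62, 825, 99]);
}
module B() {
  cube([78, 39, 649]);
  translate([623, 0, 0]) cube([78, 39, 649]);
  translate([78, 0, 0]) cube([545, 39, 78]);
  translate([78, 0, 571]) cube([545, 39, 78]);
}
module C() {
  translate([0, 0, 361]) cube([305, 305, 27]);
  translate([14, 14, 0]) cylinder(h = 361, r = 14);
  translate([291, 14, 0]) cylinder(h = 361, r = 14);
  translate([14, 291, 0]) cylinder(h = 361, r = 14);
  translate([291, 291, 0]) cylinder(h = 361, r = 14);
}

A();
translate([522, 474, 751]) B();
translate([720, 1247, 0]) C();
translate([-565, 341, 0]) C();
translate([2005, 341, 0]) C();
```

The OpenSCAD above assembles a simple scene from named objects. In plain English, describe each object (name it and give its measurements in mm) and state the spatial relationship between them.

A is a rectangular dining table. The top is 1745×987×50 mm with its upper surface at z = 751 mm. It stands on four 62×62 mm square legs, each inset 19 mm from the nearest pair of top edges, running from the floor to the underside of the top. Four apron rails, 62 mm thick and 99 mm tall, run between adjacent legs with their top edges flush with the underside of the top and their outer faces flush with the legs' outer faces.

B is a picture frame with a 545×493 mm rectangular opening (x by z) and a uniform 78 mm border on every side. Frame depth is 39 mm along y. It is built from two vertical stiles running the full outside height and two horizontal rails spanning the gap between the stiles.

C is a simple wooden stool: a rectangular seat 305 mm (x) by 305 mm (y), 27 mm thick, top face at z = 388 mm, on four round legs, each 28 mm in diameter. The legs rest on z = 0, each leg's axis is inset half a diameter from the nearest pair of seat edges (so the leg's bounding box is flush with the corner).

The picture frame is on top of the table, centred. Three stools sit around the table at the +y, −x, +x sides.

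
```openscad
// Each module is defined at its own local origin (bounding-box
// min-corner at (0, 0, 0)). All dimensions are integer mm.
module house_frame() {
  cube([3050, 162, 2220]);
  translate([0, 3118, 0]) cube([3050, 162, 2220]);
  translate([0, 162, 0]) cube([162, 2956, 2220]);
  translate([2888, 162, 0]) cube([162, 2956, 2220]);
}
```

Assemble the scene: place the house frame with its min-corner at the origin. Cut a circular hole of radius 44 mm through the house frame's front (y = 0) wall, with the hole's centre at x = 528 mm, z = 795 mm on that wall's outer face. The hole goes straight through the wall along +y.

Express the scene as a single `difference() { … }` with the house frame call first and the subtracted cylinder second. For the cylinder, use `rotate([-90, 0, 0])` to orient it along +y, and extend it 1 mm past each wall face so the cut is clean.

difference() {
  house_frame();
  translate([528, -1, 795]) rotate([-90, 0, 0]) cylinder(h = 164, r = 44);
}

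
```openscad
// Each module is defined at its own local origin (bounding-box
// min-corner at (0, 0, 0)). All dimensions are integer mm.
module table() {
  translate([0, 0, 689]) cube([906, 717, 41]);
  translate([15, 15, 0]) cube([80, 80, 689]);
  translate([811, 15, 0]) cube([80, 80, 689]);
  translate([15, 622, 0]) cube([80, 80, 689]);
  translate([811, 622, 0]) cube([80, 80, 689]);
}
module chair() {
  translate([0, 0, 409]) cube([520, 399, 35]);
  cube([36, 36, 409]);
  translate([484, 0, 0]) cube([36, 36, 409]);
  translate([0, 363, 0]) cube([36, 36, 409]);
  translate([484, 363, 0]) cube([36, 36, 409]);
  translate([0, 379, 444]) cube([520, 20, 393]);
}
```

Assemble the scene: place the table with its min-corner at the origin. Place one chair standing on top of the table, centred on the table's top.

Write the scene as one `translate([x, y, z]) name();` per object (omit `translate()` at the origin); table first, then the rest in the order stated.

table();
translate([193, 159, 730]) chair();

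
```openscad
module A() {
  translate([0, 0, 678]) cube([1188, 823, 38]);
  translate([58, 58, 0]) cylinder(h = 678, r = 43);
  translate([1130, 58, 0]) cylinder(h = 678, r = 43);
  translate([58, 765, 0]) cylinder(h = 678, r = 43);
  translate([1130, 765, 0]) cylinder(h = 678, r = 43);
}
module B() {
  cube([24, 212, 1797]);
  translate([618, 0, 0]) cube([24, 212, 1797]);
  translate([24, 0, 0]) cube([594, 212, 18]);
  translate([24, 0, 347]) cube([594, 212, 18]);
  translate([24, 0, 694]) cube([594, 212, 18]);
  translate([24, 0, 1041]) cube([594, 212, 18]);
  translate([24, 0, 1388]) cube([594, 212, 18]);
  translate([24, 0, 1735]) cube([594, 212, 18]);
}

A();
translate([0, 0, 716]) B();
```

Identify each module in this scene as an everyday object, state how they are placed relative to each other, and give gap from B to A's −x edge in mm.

The bookshelf's min-x is at 0; the table's min-x is 0; gap = 0 mm.

A is a table. B is a bookshelf. The bookshelf is on top of the table. The gap from the bookshelf to the table's −x edge is 0 mm.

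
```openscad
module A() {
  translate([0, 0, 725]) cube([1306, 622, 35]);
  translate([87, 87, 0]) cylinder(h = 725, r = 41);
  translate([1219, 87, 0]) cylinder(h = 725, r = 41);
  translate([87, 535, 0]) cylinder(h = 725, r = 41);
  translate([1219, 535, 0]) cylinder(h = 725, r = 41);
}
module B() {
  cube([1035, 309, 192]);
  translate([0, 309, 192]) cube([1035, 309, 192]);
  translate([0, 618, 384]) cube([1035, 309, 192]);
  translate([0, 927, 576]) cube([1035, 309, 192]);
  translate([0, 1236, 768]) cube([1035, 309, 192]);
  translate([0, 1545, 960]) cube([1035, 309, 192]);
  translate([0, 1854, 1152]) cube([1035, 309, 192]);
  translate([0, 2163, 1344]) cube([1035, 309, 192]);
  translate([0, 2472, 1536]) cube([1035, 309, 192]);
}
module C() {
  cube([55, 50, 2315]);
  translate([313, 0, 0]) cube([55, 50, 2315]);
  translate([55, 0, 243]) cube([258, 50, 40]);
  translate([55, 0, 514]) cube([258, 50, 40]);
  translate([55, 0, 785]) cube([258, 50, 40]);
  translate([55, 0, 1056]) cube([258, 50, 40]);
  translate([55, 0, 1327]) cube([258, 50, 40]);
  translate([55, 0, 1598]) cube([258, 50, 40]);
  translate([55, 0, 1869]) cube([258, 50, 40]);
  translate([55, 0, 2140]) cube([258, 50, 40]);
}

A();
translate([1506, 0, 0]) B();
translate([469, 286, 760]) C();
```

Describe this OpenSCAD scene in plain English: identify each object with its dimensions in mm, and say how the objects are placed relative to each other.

A is a table with a 1306×622 mm rectangular top, 35 mm thick, top surface at z = 760 mm, supported by four round legs of 82 mm diameter, each leg's bounding box inset 46 mm from the nearest pair of top edges, running from the floor.

B is a run of 9 identical solid stair steps. Each tread is 1035×309 mm and each step block is 192 mm high. Step 1 rests on the floor; step k is offset from step 1 by (k−1)×309 mm in y and (k−1)×192 mm in z.

C is a wooden ladder with two side rails of 55×50 mm section and 2315 mm height, set 368 mm apart overall. Between them run 8 rectangular rungs (50 mm deep, 40 mm thick), front faces flush with the rails' −y face. The bottom of the first rung is 243 mm above the floor and each subsequent rung is 271 mm higher than the one below.

The staircase is on the floor beside the table on its +x side. The ladder is on top of the table, centred.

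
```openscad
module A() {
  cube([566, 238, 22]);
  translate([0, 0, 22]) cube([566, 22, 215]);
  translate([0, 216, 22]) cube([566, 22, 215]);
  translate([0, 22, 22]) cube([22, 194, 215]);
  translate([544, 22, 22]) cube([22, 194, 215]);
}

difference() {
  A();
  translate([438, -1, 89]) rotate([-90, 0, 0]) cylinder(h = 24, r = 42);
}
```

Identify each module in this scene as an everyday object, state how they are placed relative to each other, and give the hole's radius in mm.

A is an open box. The open box has a circular hole through its front wall. The hole's radius is 42 mm.

The subtracted cylinder has r = 42 mm.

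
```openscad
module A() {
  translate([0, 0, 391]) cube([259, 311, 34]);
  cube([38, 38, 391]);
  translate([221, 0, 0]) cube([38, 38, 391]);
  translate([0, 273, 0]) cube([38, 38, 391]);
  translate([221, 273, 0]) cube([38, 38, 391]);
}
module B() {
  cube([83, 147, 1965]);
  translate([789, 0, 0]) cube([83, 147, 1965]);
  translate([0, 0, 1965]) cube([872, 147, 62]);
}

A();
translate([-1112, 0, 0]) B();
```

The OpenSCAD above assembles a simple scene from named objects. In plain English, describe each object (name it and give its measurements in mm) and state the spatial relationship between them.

A is a four-legged stool. The seat is a 259×311×34 mm slab whose top surface is at z = 425 mm; four square legs, each 38×38 mm in cross-section, run from the floor (z = 0) to the underside of the seat, each flush with a corner of the seat.

B is a rectangular door frame: two vertical jambs of 83×147 mm section, 1965 mm tall, with a clear opening 706 mm wide between their inner faces. A header 62 mm tall and 147 mm deep lies on top of the jambs and spans the full outside width.

The door frame is on the floor beside the stool on its −x side.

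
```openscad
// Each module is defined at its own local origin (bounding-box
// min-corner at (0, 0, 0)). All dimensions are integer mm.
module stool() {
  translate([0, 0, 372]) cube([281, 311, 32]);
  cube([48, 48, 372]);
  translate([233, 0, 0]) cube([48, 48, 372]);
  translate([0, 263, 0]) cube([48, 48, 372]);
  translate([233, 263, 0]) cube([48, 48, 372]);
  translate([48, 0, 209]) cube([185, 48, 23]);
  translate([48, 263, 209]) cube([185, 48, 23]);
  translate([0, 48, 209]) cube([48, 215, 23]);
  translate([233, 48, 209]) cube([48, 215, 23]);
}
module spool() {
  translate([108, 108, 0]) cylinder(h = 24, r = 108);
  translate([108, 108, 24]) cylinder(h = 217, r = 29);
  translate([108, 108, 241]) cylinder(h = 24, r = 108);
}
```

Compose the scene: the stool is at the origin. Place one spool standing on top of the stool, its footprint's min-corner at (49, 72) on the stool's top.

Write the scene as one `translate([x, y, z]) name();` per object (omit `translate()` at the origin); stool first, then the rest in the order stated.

stool();
translate([49, 72, 404]) spool();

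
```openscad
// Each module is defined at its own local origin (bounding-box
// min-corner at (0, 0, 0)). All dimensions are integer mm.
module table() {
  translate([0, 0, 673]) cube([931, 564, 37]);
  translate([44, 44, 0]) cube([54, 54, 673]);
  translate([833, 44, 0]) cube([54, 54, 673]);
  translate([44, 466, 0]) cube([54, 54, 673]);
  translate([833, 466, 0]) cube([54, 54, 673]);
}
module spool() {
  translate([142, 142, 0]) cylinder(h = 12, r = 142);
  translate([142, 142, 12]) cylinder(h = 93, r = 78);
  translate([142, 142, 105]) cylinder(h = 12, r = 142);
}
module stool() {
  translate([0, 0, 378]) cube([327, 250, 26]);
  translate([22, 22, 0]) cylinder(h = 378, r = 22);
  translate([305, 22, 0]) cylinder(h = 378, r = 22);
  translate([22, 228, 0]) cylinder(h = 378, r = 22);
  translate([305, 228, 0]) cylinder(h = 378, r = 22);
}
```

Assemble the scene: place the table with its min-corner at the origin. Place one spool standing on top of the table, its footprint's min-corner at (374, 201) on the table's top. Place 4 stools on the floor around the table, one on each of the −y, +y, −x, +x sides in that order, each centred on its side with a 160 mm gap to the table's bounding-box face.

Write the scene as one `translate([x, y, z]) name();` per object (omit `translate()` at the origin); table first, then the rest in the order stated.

table();
translate([374, 201, 710]) spool();
translate([302, -410, 0]) stool();
translate([302, 724, 0]) stool();
translate([-487, 157, 0]) stool();
translate([1091, 157, 0]) stool();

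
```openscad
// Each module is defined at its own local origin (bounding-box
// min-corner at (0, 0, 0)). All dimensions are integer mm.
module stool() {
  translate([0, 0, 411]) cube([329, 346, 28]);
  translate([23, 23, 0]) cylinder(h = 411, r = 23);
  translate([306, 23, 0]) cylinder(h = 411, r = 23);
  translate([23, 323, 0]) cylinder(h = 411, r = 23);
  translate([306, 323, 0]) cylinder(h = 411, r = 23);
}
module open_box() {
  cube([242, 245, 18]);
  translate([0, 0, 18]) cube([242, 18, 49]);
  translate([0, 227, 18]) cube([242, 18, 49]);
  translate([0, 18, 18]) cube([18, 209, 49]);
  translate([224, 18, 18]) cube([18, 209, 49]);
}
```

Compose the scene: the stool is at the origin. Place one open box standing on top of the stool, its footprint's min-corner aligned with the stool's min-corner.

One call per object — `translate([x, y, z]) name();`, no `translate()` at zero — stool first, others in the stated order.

stool();
translate([0, 0, 439]) open_box();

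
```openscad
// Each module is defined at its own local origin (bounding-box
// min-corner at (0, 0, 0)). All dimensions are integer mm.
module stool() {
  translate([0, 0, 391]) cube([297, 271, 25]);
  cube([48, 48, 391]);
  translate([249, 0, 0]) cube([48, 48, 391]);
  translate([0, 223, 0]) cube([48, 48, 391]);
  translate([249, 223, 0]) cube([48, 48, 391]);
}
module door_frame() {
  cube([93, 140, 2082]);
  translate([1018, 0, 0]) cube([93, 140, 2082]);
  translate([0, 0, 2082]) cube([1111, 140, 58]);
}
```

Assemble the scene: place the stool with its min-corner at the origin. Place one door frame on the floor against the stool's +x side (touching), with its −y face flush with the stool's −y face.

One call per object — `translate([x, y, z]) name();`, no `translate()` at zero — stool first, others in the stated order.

stool();
translate([297, 0, 0]) door_frame();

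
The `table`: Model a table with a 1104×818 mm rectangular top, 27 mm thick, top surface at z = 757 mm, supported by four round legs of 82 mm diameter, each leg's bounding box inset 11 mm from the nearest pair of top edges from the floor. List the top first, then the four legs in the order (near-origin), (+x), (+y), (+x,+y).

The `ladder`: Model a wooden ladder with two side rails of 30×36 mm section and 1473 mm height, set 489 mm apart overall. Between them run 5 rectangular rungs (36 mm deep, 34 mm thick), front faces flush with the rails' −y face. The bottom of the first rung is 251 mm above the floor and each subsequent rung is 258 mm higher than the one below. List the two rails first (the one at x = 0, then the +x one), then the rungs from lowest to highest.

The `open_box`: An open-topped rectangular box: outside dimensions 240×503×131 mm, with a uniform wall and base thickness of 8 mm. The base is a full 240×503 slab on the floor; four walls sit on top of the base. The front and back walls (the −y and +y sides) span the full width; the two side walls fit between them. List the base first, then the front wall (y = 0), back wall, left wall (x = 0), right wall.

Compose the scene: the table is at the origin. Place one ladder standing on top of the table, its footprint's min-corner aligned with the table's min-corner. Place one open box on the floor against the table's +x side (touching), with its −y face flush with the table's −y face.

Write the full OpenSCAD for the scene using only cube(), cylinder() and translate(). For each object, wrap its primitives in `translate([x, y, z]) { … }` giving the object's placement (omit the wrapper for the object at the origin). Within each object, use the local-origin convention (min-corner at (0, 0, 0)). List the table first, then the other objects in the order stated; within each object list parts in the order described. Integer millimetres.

translate([0, 0, 730]) cube([1104, 818, 27]);
translate([52, 52, 0]) cylinder(h = 730, r = 41);
translate([1052, 52, 0]) cylinder(h = 730, r = 41);
translate([52, 766, 0]) cylinder(h = 730, r = 41);
translate([1052, 766, 0]) cylinder(h = 730, r = 41);
translate([0, 0, 757]) {
  cube([30, 36, 1473]);
  translate([459, 0, 0]) cube([30, 36, 1473]);
  translate([30, 0, 251]) cube([429, 36, 34]);
  translate([30, 0, 509]) cube([429, 36, 34]);
  translate([30, 0, 767]) cube([429, 36, 34]);
  translate([30, 0, 1025]) cube([429, 36, 34]);
  translate([30, 0, 1283]) cube([429, 36, 34]);
}
translate([1104, 0, 0]) {
  cube([240, 503, 8]);
  translate([0, 0, 8]) cube([240, 8, 123]);
  translate([0, 495, 8]) cube([240, 8, 123]);
  translate([0, 8, 8]) cube([8, 487, 123]);
  translate([232, 8, 8]) cube([8, 487, 123]);
}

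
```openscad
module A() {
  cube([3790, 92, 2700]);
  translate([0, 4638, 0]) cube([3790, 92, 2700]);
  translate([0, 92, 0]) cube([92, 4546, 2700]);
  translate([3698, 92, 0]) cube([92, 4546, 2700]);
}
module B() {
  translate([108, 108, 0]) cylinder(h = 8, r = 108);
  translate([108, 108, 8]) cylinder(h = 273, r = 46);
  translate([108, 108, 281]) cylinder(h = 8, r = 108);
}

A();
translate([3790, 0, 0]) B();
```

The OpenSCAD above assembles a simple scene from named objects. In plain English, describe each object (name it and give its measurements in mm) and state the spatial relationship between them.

A is the wall frame of a small rectangular building: four walls, each 2700 mm tall and 92 mm thick, enclosing a footprint 3790 mm (x) by 4730 mm (y) outside-to-outside, with no floor or roof. The front and back walls (the −y and +y sides) span the full width; the two side walls fit between them.

B is a spool: two coaxial disc flanges of radius 108 mm and thickness 8 mm, joined by a core cylinder of radius 46 mm and height 273 mm. The lower flange rests on z = 0 and the three cylinders share a vertical axis.

The spool is against the house frame's +x side, with their −y faces flush.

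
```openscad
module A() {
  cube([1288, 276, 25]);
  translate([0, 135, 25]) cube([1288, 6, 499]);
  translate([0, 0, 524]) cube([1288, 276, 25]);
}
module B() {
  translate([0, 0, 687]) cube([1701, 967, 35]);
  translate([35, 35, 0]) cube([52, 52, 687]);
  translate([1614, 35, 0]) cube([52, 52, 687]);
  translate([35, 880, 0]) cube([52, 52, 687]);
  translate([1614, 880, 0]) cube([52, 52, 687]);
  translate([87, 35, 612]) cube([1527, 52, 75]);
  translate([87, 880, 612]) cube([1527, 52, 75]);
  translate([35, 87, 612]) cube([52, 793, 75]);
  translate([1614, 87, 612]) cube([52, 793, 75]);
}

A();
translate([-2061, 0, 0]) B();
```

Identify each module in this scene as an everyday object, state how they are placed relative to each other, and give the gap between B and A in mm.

The table's nearest face is 360 mm from the I-beam's −x face.

A is an I-beam. B is a table. The table is on the floor beside the I-beam on its −x side. The gap between the table and the I-beam is 360 mm.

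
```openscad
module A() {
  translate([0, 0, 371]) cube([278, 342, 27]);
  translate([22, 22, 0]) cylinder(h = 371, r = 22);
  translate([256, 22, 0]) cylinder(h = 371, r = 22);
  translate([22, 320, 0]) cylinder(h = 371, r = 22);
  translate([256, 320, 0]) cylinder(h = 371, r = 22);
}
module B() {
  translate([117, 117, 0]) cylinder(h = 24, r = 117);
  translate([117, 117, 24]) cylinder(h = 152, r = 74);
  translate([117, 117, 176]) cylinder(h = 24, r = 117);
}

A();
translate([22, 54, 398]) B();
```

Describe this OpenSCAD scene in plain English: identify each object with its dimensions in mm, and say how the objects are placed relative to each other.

A is a simple wooden stool: a rectangular seat 278 mm (x) by 342 mm (y), 27 mm thick, top face at z = 398 mm, on four round legs, each 44 mm in diameter. The legs rest on z = 0, each leg's axis is inset half a diameter from the nearest pair of seat edges (so the leg's bounding box is flush with the corner).

B is a spool: two coaxial disc flanges of radius 117 mm and thickness 24 mm, joined by a core cylinder of radius 74 mm and height 152 mm. The lower flange rests on z = 0 and the three cylinders share a vertical axis.

The spool is on top of the stool, centred.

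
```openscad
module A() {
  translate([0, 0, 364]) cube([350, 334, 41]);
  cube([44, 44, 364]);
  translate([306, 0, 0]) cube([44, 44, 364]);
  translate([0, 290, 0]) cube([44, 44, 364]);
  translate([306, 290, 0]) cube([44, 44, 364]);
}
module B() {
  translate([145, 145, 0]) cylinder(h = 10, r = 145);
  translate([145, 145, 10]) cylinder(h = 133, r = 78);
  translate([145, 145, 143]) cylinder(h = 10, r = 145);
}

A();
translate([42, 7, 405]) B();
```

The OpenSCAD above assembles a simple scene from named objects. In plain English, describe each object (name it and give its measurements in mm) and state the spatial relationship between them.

A is a simple wooden stool: a rectangular seat 350 mm (x) by 334 mm (y), 41 mm thick, top face at z = 405 mm, on four square legs, each 44×44 mm in cross-section. The legs rest on z = 0, each flush with a corner of the seat.

B is a spool: two coaxial disc flanges of radius 145 mm and thickness 10 mm, joined by a core cylinder of radius 78 mm and height 133 mm. The lower flange rests on z = 0 and the three cylinders share a vertical axis.

The spool is on top of the stool.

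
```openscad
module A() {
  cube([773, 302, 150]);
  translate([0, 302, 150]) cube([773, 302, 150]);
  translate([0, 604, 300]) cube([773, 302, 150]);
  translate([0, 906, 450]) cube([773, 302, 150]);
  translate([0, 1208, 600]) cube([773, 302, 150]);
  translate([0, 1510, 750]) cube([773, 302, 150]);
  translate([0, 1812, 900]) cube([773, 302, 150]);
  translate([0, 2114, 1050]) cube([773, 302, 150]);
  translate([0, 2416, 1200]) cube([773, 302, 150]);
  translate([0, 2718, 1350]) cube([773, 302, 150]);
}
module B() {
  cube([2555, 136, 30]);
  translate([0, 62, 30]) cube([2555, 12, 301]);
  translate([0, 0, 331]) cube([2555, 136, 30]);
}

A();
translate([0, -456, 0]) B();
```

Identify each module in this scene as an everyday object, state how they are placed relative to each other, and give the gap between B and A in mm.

The I-beam's nearest face is 320 mm from the staircase's −y face.

A is a staircase. B is an I-beam. The I-beam is on the floor beside the staircase on its −y side. The gap between the I-beam and the staircase is 320 mm.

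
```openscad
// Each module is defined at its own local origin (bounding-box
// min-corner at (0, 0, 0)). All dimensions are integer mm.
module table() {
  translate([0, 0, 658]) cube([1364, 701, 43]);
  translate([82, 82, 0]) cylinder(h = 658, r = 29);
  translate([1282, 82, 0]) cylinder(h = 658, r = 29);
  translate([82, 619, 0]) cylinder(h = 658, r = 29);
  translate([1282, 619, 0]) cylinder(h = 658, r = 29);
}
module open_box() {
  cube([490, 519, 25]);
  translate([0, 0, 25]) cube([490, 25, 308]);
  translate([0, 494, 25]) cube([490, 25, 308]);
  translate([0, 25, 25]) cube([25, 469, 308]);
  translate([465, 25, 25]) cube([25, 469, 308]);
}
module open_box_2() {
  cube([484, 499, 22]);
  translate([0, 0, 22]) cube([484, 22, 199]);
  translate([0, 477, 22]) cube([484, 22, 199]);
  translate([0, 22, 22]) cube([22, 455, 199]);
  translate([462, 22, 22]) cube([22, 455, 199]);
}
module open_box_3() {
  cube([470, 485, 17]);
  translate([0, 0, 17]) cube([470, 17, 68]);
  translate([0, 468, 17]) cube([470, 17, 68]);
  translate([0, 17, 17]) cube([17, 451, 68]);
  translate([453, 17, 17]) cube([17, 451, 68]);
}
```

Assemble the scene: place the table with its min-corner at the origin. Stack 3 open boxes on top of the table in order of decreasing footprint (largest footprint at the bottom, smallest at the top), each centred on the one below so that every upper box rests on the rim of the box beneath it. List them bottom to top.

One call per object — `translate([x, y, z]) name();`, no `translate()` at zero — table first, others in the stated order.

table();
translate([437, 91, 701]) open_box();
translate([440, 101, 1034]) open_box_2();
translate([447, 108, 1255]) open_box_3();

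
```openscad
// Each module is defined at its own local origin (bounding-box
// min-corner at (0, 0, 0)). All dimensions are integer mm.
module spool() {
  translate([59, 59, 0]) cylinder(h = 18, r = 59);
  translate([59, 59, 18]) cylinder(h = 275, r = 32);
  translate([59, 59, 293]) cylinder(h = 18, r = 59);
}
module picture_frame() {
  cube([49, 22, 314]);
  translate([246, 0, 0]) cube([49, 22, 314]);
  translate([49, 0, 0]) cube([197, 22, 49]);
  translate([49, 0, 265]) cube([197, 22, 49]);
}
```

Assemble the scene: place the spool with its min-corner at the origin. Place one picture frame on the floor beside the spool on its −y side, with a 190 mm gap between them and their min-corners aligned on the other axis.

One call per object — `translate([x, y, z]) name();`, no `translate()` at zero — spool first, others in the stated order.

spool();
translate([0, -212, 0]) picture_frame();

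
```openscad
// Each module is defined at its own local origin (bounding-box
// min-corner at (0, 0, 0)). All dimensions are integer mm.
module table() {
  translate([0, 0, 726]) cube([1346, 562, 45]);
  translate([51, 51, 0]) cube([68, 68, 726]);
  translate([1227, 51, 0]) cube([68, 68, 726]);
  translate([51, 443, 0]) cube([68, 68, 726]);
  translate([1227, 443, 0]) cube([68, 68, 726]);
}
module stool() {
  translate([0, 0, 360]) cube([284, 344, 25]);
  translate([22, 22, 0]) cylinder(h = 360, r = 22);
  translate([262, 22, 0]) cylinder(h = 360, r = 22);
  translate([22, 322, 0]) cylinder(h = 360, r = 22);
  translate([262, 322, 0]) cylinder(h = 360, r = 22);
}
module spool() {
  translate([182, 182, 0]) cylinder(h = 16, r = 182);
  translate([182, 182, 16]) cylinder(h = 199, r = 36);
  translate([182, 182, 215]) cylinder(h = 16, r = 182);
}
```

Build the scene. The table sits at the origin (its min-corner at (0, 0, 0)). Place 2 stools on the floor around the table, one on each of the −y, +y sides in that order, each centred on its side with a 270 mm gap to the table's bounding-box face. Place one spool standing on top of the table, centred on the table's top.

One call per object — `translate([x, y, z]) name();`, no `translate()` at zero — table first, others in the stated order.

table();
translate([531, -614, 0]) stool();
translate([531, 832, 0]) stool();
translate([491, 99, 771]) spool();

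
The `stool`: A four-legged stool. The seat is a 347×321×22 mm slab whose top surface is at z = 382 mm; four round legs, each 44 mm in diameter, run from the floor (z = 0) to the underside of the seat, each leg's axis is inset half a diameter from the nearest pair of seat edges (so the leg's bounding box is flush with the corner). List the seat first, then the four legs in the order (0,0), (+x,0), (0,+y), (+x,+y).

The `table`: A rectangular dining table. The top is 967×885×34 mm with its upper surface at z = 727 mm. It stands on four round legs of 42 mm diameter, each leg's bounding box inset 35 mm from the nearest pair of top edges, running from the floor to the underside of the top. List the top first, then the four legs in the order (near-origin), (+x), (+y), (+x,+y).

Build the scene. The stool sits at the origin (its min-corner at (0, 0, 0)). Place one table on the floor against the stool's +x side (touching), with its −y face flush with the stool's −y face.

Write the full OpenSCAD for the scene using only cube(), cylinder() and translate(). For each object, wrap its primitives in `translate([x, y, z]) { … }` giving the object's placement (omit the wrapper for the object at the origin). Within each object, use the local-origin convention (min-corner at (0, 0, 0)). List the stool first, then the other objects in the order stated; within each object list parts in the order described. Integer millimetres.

translate([0, 0, 360]) cube([347, 321, 22]);
translate([22, 22, 0]) cylinder(h = 360, r = 22);
translate([325, 22, 0]) cylinder(h = 360, r = 22);
translate([22, 299, 0]) cylinder(h = 360, r = 22);
translate([325, 299, 0]) cylinder(h = 360, r = 22);
translate([347, 0, 0]) {
  translate([0, 0, 693]) cube([967, 885, 34]);
  translate([56, 56, 0]) cylinder(h = 693, r = 21);
  translate([911, 56, 0]) cylinder(h = 693, r = 21);
  translate([56, 829, 0]) cylinder(h = 693, r = 21);
  translate([911, 829, 0]) cylinder(h = 693, r = 21);
}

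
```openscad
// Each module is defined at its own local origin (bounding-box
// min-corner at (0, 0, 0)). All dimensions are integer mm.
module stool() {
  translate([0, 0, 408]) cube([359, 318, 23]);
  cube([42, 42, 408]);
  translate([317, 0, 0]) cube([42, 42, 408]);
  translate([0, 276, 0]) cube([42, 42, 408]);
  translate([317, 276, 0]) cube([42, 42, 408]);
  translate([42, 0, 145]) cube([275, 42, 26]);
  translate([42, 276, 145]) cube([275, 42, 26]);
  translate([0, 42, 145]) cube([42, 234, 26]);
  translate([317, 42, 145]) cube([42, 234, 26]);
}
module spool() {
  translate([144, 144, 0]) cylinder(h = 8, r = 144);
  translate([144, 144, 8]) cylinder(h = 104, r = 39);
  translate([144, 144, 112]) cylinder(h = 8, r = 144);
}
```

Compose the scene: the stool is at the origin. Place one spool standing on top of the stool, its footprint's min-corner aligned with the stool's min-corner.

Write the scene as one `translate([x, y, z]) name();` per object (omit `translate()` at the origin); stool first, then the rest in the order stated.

stool();
translate([0, 0, 431]) spool();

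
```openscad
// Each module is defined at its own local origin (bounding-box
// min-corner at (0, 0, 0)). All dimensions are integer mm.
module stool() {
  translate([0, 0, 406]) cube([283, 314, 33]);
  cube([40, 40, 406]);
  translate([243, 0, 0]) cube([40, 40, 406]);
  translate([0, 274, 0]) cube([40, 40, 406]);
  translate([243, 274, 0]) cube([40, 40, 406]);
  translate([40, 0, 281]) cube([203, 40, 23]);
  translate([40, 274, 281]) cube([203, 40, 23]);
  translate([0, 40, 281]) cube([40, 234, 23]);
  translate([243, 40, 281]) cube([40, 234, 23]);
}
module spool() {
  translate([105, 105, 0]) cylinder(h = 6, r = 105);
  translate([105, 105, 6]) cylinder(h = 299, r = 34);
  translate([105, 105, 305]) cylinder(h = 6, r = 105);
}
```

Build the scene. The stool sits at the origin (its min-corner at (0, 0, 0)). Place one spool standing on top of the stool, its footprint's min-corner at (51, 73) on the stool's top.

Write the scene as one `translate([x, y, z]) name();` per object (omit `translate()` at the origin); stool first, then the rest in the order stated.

stool();
translate([51, 73, 439]) spool();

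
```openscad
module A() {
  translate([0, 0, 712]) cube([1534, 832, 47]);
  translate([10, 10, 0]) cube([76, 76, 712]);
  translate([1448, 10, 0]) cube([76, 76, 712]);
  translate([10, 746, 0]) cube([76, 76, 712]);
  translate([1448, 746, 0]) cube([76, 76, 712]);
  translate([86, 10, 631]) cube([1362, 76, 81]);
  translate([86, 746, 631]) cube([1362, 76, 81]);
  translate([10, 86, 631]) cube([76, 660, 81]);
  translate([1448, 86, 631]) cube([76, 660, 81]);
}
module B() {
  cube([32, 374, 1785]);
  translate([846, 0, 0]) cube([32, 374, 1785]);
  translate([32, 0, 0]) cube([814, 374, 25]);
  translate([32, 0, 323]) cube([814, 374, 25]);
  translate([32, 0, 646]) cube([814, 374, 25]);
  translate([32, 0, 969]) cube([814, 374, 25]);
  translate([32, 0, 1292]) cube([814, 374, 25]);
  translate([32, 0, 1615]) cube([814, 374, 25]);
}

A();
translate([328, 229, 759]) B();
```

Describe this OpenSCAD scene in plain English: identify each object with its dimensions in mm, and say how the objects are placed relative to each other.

A is a table: top 1534 mm (x) × 832 mm (y), 47 mm thick, upper face at z = 759 mm, on four 76×76 mm square legs, each inset 10 mm from the nearest pair of top edges, running from z = 0 to the bottom of the top. Four apron rails, 76 mm thick and 81 mm tall, run between adjacent legs with their top edges flush with the underside of the top and their outer faces flush with the legs' outer faces.

B is an open bookshelf. Two side panels, each 32 mm thick, 374 mm deep and 1785 mm tall, stand 878 mm apart (outside-to-outside). Between them sit 6 shelves, each 25 mm thick and 374 mm deep, spanning the full gap between the sides. The bottom shelf rests on the floor (its underside at z = 0) and the clear gap between one shelf's top and the next shelf's underside is 298 mm.

The bookshelf is on top of the table, centred.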